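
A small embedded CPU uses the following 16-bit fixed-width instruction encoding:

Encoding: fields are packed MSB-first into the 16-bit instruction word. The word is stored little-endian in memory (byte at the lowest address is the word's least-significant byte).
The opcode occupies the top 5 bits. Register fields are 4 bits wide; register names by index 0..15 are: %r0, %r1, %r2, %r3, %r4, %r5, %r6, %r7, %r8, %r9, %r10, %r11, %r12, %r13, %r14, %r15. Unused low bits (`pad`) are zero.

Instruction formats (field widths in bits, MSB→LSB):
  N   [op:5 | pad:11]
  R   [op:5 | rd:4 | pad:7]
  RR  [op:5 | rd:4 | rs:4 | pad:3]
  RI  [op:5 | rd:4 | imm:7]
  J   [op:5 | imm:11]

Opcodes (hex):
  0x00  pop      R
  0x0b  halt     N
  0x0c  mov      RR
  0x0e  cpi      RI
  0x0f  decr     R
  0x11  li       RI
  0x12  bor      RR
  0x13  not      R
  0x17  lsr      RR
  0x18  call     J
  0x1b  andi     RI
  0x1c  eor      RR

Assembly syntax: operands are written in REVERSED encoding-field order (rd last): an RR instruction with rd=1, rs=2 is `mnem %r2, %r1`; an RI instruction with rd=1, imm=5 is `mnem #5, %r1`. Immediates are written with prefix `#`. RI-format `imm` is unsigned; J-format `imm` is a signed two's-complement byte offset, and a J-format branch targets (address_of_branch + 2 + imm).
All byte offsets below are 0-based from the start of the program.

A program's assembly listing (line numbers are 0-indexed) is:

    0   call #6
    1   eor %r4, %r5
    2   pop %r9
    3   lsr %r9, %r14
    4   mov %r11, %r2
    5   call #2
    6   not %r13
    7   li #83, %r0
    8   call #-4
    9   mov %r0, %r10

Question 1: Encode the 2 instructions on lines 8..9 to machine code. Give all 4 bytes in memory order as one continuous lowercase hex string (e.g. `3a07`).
fcc70065

line 8 (call): pack op=0x18:5|imm=-4:11 = 0xc7fc; little→ fc c7
line 9 (mov): pack op=0xc:5|rd=10:4|rs=0:4|pad=0:3 = 0x6500; little→ 00 65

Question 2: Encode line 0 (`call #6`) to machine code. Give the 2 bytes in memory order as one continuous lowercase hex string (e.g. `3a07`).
06c0

L0: call op=0x18:5|imm=6:11 ⇒ 0xc006 ⇒ little 06 c0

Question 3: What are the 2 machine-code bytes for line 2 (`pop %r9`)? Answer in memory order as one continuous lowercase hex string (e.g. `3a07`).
line 2 (pop): pack op=0x0:5|rd=9:4|pad=0:7 = 0x0480; little→ 80 04

8004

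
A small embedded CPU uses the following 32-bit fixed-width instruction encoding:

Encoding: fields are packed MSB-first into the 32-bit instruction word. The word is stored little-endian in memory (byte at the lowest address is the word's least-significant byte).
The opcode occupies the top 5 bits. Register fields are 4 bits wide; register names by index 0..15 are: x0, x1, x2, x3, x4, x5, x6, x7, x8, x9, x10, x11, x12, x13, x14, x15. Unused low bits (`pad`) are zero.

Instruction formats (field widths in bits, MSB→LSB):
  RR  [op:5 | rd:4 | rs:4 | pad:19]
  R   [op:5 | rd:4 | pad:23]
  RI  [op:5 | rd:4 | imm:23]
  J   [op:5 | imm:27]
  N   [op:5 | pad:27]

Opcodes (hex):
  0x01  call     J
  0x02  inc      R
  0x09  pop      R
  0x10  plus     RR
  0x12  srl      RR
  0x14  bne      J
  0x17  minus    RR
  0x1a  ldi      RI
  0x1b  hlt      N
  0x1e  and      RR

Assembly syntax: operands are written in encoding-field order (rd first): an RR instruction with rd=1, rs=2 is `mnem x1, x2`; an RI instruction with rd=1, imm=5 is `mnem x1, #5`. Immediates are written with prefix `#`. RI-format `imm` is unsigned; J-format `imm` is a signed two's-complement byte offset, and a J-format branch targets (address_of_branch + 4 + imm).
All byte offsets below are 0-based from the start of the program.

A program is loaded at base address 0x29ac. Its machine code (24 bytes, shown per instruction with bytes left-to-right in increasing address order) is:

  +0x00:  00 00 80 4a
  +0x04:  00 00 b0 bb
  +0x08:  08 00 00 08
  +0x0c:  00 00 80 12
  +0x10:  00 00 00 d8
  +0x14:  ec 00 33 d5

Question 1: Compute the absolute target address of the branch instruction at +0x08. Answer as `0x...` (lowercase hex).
off 0x08: read 08 00 00 08 as little → 0x08000008
  op=0x08000008>>27=0x1 ⇒ call (J)
  imm@[26:0]=0x8 ⇒ #8
  target = base 0x29ac + off 0x08 + 4 + imm 8 = 0x29c0

0x29c0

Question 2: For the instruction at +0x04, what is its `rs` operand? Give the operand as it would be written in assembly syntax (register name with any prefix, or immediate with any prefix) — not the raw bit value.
x6

off 0x04: read 00 00 b0 bb as little → 0xbbb00000
  op=0xbbb00000>>27=0x17 ⇒ minus (RR)
  rd@[26:23]=0x7 ⇒ x7
  rs@[22:19]=0x6 ⇒ x6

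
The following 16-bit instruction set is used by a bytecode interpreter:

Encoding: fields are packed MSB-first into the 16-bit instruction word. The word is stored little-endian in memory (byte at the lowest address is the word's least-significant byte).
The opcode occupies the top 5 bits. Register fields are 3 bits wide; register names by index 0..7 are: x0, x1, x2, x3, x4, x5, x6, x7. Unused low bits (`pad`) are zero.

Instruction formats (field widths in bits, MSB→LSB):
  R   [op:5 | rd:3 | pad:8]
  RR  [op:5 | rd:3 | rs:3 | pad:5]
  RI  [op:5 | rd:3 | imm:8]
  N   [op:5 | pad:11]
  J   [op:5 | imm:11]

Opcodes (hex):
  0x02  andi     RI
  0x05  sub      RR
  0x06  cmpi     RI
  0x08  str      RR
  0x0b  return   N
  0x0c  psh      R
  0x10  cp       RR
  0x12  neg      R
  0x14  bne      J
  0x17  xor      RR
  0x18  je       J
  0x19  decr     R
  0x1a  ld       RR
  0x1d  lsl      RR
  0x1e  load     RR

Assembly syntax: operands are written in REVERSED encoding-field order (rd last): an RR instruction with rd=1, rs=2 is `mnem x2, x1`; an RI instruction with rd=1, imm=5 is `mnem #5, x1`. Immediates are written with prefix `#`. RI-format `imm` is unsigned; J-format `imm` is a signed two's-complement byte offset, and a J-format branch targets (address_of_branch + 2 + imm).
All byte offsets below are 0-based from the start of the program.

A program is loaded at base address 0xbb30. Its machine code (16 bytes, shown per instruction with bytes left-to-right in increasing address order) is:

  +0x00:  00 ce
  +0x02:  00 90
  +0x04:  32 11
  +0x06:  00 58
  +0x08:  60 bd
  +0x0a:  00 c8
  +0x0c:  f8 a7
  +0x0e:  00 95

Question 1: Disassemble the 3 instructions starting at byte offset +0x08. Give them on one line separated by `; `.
xor x3, x5; decr x0; bne #-8

+0x08: 60 bd ⇒ word 0xbd60 (little)
  op=0xbd60>>11=0x17 ⇒ xor (RR)
  rd: (w>>8)&0x7=0x5 → x5
  rs: (w>>5)&0x7=0x3 → x3
+0x0a: 00 c8 ⇒ word 0xc800 (little)
  op=0xc800>>11=0x19 ⇒ decr (R)
  rd: (w>>8)&0x7=0x0 → x0
+0x0c: f8 a7 ⇒ word 0xa7f8 (little)
  op=0xa7f8>>11=0x14 ⇒ bne (J)
  imm: (w>>0)&0x7ff=0x7f8 (s11→-8) → #-8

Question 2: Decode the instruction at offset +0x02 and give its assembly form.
neg x0

off 0x02: read 00 90 as little → 0x9000
  opcode bits[15:11]=0x12: neg/R
  [10:8] rd=0 = x0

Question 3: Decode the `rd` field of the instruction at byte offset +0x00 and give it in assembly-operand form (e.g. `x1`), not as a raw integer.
@+00  little-endian(00 ce) = 0xce00
  top 5b → 0x19 → decr [R]
  rd: (w>>8)&0x7=0x6 → x6

x6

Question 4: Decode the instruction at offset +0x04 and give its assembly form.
andi #50, x1

+0x04: 32 11 ⇒ word 0x1132 (little)
  op=0x1132>>11=0x2 ⇒ andi (RI)
  rd@[10:8]=0x1 ⇒ x1
  imm@[7:0]=0x32 ⇒ #50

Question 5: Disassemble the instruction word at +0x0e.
@+0e  little-endian(00 95) = 0x9500
  top 5b → 0x12 → neg [R]
  rd: (w>>8)&0x7=0x5 → x5

neg x5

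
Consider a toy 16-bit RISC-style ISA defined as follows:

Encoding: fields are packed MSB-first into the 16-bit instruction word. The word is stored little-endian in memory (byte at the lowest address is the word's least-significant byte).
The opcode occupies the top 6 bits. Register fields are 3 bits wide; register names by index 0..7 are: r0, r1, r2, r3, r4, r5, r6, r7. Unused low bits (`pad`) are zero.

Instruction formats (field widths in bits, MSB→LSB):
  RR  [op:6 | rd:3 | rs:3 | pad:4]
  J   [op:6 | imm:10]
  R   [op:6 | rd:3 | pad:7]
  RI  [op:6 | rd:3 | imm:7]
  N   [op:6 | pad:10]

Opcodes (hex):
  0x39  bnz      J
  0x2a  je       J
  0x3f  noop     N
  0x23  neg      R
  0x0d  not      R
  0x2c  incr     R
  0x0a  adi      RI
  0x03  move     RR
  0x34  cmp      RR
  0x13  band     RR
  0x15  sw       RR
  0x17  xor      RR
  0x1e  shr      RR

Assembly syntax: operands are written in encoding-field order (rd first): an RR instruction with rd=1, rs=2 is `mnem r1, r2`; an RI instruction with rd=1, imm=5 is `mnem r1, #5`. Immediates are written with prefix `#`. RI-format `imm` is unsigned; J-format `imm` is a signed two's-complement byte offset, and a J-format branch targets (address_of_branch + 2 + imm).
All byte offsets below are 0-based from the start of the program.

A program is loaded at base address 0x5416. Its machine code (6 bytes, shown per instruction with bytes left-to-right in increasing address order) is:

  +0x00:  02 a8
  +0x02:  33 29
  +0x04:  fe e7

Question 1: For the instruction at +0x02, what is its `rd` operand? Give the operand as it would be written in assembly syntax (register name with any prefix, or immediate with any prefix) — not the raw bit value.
@+02  little-endian(33 29) = 0x2933
  opcode bits[15:10]=0xa: adi/RI
  rd: (w>>7)&0x7=0x2 → r2
  imm: (w>>0)&0x7f=0x33 → #51

r2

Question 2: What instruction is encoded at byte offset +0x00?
je #2

off 0x00: read 02 a8 as little → 0xa802
  op=0xa802>>10=0x2a ⇒ je (J)
  imm@[9:0]=0x2 ⇒ #2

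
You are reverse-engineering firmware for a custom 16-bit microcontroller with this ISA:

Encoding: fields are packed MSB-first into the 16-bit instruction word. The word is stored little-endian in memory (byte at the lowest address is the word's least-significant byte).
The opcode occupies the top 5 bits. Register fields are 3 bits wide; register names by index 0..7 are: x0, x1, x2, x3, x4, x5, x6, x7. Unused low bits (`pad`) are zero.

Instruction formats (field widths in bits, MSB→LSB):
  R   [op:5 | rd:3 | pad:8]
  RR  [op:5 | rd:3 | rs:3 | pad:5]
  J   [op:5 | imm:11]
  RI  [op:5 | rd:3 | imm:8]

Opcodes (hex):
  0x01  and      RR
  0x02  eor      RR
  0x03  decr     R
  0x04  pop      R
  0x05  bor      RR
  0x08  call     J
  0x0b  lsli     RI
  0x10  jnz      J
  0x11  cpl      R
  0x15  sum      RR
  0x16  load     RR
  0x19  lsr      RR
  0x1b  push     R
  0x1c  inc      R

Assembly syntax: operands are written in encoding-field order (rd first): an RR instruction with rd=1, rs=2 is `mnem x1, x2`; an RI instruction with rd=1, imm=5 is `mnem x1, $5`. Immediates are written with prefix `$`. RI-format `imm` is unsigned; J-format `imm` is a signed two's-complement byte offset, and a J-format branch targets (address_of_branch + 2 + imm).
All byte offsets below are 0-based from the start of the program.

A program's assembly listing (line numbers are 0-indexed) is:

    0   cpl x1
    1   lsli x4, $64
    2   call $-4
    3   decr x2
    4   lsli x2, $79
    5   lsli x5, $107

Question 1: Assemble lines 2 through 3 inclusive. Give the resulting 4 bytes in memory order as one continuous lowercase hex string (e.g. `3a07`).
fc47001a

line 2 (call): pack op=0x8:5|imm=-4:11 = 0x47fc; little→ fc 47
line 3 (decr): pack op=0x3:5|rd=2:3|pad=0:8 = 0x1a00; little→ 00 1a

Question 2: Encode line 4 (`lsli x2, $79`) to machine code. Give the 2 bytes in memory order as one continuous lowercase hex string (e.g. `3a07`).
4. lsli fields op=0xb:5|rd=2:3|imm=79:8 → word 5a4fh → 4f 5a

4f5a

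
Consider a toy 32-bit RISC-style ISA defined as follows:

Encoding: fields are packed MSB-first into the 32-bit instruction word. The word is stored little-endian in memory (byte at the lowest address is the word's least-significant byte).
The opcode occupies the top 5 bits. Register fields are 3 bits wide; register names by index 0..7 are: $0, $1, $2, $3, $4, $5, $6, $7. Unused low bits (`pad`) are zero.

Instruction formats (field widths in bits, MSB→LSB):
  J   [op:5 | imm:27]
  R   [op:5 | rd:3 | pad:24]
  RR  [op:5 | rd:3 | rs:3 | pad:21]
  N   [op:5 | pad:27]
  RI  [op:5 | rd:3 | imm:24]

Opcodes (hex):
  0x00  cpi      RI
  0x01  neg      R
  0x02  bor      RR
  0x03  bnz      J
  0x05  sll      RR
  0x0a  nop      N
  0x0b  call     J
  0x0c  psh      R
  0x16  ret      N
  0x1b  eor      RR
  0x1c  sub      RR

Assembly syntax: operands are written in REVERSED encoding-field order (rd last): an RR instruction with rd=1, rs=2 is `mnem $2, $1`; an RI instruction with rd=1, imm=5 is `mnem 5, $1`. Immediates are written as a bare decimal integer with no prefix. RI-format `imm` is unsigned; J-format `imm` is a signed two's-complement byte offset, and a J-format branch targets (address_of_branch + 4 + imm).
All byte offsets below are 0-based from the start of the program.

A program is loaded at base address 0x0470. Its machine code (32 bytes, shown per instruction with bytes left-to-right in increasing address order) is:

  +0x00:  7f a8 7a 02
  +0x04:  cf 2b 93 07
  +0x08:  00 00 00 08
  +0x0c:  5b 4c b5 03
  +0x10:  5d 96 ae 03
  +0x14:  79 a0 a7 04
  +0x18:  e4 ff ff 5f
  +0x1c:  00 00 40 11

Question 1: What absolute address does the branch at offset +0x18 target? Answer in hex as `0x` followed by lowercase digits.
off 0x18: read e4 ff ff 5f as little → 0x5fffffe4
  op=0x5fffffe4>>27=0xb ⇒ call (J)
  imm@[26:0]=0x7ffffe4 (s27→-28) ⇒ -28
  target = base 0x0470 + off 0x18 + 4 + imm -28 = 0x0470

0x0470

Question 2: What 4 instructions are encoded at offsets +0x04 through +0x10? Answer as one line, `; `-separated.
cpi 9645007, $7; neg $0; cpi 11881563, $3; cpi 11441757, $3

[04] cf 2b 93 07 → 0x07932bcf
  op=0x07932bcf>>27=0x0 ⇒ cpi (RI)
  [26:24] rd=7 = $7
  [23:0] imm=9645007 = 9645007
[08] 00 00 00 08 → 0x08000000
  op=0x08000000>>27=0x1 ⇒ neg (R)
  [26:24] rd=0 = $0
[0c] 5b 4c b5 03 → 0x03b54c5b
  op=0x03b54c5b>>27=0x0 ⇒ cpi (RI)
  [26:24] rd=3 = $3
  [23:0] imm=11881563 = 11881563
[10] 5d 96 ae 03 → 0x03ae965d
  op=0x03ae965d>>27=0x0 ⇒ cpi (RI)
  [26:24] rd=3 = $3
  [23:0] imm=11441757 = 11441757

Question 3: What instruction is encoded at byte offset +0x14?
[14] 79 a0 a7 04 → 0x04a7a079
  top 5b → 0x0 → cpi [RI]
  rd@[26:24]=0x4 ⇒ $4
  imm@[23:0]=0xa7a079 ⇒ 10985593

cpi 10985593, $4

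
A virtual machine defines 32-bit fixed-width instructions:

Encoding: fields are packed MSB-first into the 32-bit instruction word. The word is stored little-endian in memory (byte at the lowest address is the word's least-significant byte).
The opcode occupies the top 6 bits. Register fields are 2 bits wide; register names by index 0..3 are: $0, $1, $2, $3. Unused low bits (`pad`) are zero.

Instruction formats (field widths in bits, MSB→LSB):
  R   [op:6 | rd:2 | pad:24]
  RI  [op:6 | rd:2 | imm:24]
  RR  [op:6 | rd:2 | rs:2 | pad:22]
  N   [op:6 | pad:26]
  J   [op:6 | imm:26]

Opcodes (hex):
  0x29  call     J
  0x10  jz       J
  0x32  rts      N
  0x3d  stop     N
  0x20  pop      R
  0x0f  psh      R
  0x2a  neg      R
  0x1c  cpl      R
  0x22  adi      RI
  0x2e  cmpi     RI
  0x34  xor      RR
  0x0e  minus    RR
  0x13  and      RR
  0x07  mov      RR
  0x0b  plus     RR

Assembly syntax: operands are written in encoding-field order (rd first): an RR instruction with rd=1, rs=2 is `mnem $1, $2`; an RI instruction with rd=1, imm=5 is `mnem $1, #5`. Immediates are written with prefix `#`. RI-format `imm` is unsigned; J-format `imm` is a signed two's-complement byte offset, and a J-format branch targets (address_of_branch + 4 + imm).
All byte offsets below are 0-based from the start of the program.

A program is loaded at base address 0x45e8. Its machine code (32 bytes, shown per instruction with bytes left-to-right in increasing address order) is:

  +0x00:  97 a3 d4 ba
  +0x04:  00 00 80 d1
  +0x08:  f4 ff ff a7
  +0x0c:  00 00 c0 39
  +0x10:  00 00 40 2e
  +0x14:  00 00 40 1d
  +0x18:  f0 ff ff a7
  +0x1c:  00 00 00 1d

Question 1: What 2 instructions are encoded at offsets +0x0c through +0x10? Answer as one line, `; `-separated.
[0c] 00 00 c0 39 → 0x39c00000
  opcode bits[31:26]=0xe: minus/RR
  rd@[25:24]=0x1 ⇒ $1
  rs@[23:22]=0x3 ⇒ $3
[10] 00 00 40 2e → 0x2e400000
  opcode bits[31:26]=0xb: plus/RR
  rd@[25:24]=0x2 ⇒ $2
  rs@[23:22]=0x1 ⇒ $1

minus $1, $3; plus $2, $1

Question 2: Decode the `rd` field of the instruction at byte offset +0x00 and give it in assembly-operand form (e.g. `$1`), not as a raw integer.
@+00  little-endian(97 a3 d4 ba) = 0xbad4a397
  opcode bits[31:26]=0x2e: cmpi/RI
  rd@[25:24]=0x2 ⇒ $2
  imm@[23:0]=0xd4a397 ⇒ #13935511

$2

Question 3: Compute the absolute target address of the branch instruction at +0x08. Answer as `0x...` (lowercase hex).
@+08  little-endian(f4 ff ff a7) = 0xa7fffff4
  opcode bits[31:26]=0x29: call/J
  imm: (w>>0)&0x3ffffff=0x3fffff4 (s26→-12) → #-12
  target = base 0x45e8 + off 0x08 + 4 + imm -12 = 0x45e8

0x45e8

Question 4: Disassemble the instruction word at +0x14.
mov $1, $1

[14] 00 00 40 1d → 0x1d400000
  opcode bits[31:26]=0x7: mov/RR
  [25:24] rd=1 = $1
  [23:22] rs=1 = $1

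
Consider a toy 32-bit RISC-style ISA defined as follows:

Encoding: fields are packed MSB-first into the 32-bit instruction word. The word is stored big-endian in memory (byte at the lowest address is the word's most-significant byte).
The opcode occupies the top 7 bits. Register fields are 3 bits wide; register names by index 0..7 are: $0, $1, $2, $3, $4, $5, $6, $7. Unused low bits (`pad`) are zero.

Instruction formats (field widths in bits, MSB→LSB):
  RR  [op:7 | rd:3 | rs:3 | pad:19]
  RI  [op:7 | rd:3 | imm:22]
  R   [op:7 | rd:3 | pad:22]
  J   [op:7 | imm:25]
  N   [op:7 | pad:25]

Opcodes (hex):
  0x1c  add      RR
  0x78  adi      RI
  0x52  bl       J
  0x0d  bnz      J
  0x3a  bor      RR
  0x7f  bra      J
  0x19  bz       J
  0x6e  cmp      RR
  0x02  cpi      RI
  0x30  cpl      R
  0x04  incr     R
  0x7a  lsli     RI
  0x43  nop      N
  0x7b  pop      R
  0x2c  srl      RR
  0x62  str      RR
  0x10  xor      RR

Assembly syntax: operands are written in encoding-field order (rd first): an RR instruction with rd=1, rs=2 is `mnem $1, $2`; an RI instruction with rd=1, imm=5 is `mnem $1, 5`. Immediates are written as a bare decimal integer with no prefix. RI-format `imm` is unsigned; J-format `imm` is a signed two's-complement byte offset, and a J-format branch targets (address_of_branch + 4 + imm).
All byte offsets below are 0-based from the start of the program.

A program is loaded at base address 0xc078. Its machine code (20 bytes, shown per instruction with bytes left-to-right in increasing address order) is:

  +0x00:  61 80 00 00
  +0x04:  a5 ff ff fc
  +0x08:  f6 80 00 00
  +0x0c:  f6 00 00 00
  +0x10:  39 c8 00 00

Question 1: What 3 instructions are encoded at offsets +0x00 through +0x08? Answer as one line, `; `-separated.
@+00  big-endian(61 80 00 00) = 0x61800000
  opcode bits[31:25]=0x30: cpl/R
  [24:22] rd=6 = $6
@+04  big-endian(a5 ff ff fc) = 0xa5fffffc
  opcode bits[31:25]=0x52: bl/J
  [24:0] imm=33554428 (s25→-4) = -4
@+08  big-endian(f6 80 00 00) = 0xf6800000
  opcode bits[31:25]=0x7b: pop/R
  [24:22] rd=2 = $2

cpl $6; bl -4; pop $2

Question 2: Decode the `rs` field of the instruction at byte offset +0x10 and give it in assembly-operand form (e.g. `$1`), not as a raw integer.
+0x10: 39 c8 00 00 ⇒ word 0x39c80000 (big)
  op=0x39c80000>>25=0x1c ⇒ add (RR)
  [24:22] rd=7 = $7
  [21:19] rs=1 = $1

$1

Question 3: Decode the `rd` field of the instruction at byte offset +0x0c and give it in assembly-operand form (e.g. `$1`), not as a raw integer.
@+0c  big-endian(f6 00 00 00) = 0xf6000000
  top 7b → 0x7b → pop [R]
  rd@[24:22]=0x0 ⇒ $0

$0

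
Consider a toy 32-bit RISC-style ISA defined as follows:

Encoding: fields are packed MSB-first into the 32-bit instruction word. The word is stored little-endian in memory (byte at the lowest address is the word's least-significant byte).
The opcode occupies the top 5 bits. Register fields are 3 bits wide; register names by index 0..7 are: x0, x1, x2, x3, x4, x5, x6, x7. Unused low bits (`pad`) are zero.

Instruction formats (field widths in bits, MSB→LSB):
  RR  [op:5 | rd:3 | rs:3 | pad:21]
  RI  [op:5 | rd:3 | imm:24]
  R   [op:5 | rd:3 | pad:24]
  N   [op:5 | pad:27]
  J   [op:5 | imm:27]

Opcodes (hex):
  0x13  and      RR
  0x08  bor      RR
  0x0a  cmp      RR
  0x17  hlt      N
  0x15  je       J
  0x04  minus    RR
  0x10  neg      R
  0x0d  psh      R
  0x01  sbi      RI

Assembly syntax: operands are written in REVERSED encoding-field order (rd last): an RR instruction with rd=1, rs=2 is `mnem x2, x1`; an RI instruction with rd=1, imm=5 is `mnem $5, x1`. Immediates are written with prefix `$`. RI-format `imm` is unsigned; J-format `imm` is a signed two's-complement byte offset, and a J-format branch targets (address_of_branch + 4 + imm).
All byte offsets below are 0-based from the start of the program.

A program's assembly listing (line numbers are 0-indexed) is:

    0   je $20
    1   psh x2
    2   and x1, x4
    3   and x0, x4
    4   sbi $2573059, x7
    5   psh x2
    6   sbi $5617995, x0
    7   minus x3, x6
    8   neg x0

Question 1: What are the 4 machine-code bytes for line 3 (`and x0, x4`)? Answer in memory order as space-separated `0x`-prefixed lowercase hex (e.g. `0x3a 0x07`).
0x00 0x00 0x00 0x9c

L3: and op=0x13:5|rd=4:3|rs=0:3|pad=0:21 ⇒ 0x9c000000 ⇒ little 00 00 00 9c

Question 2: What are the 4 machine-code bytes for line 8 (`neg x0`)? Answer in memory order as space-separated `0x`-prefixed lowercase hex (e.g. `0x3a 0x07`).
8. neg fields op=0x10:5|rd=0:3|pad=0:24 → word 80000000h → 00 00 00 80

0x00 0x00 0x00 0x80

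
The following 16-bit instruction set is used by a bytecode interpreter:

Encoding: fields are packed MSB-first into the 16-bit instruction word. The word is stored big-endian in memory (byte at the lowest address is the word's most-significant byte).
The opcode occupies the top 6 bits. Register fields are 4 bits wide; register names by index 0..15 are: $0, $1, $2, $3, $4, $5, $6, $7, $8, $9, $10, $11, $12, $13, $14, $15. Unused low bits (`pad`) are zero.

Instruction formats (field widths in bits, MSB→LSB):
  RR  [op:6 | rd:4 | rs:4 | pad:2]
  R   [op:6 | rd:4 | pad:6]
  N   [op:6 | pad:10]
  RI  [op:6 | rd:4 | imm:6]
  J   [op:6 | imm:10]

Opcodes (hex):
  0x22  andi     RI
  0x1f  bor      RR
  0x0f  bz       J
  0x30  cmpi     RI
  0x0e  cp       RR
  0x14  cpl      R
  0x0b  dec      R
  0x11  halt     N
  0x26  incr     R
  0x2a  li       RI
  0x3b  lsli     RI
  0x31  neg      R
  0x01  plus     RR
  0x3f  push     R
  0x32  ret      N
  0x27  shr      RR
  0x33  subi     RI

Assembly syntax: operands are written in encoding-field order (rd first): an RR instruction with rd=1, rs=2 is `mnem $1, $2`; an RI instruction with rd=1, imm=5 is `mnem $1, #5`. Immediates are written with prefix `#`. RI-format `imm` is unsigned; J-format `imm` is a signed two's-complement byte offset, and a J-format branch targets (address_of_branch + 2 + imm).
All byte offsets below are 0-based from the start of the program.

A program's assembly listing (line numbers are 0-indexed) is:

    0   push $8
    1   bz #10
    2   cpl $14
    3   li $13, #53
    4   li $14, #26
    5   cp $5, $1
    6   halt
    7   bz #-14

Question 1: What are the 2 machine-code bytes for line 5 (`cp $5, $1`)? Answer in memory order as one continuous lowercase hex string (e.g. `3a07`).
3944

line 5 (cp): pack op=0xe:6|rd=5:4|rs=1:4|pad=0:2 = 0x3944; big→ 39 44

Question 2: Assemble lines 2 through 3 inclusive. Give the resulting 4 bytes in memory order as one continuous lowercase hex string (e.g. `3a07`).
line 2 (cpl): pack op=0x14:6|rd=14:4|pad=0:6 = 0x5380; big→ 53 80
line 3 (li): pack op=0x2a:6|rd=13:4|imm=53:6 = 0xab75; big→ ab 75

5380ab75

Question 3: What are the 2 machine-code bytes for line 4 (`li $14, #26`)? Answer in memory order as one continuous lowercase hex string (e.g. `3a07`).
ab9a

4. li fields op=0x2a:6|rd=14:4|imm=26:6 → word ab9ah → ab 9a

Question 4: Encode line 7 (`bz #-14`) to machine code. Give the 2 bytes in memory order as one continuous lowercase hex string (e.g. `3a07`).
7. bz fields op=0xf:6|imm=-14:10 → word 3ff2h → 3f f2

3ff2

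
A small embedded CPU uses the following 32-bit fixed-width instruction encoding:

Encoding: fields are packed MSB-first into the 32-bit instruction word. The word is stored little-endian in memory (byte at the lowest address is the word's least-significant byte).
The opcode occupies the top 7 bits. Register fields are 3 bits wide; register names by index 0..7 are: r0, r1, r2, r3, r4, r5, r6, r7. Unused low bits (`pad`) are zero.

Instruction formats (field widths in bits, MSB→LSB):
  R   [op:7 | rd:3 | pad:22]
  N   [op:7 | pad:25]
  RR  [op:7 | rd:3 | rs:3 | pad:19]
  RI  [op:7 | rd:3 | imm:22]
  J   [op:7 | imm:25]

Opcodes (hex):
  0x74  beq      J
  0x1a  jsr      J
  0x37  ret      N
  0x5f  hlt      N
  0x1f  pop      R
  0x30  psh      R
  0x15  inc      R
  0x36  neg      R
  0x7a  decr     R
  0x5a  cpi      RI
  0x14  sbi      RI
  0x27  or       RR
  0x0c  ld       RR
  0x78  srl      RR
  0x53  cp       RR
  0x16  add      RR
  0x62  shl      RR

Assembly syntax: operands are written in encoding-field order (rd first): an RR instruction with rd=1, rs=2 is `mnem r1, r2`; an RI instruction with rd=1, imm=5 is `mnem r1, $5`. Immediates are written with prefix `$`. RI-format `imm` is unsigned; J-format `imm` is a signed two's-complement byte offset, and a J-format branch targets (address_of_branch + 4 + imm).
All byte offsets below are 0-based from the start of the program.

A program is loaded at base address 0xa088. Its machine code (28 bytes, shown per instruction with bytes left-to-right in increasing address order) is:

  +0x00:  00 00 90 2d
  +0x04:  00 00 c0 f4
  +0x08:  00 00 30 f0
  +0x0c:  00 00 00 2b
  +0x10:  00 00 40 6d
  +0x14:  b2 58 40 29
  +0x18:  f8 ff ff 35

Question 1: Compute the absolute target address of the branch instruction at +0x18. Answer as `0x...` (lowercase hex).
+0x18: f8 ff ff 35 ⇒ word 0x35fffff8 (little)
  opcode bits[31:25]=0x1a: jsr/J
  imm@[24:0]=0x1fffff8 (s25→-8) ⇒ $-8
  target = base 0xa088 + off 0x18 + 4 + imm -8 = 0xa09c

0xa09c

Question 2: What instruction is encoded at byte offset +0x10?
[10] 00 00 40 6d → 0x6d400000
  op=0x6d400000>>25=0x36 ⇒ neg (R)
  [24:22] rd=5 = r5

neg r5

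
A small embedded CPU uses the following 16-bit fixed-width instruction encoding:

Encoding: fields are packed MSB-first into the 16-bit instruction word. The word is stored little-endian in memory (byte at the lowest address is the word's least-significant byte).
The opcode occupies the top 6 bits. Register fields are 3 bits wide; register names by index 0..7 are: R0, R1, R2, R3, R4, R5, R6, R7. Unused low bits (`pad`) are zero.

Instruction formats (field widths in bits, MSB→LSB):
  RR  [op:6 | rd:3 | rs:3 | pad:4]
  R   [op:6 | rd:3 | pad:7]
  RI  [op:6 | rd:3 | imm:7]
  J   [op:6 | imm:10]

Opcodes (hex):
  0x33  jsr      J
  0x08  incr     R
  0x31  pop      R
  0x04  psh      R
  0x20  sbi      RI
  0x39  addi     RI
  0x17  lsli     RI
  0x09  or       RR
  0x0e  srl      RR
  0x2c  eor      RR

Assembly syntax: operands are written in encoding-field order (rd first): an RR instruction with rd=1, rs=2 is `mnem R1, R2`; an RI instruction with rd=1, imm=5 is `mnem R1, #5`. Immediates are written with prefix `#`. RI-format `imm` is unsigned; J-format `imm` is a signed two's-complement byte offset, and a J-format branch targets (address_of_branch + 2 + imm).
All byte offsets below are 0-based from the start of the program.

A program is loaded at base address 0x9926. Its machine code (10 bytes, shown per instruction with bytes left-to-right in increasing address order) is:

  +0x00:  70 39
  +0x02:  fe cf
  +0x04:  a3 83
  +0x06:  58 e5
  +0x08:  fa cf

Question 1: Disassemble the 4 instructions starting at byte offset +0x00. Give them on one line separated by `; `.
srl R2, R7; jsr #-2; sbi R7, #35; addi R2, #88

+0x00: 70 39 ⇒ word 0x3970 (little)
  op=0x3970>>10=0xe ⇒ srl (RR)
  [9:7] rd=2 = R2
  [6:4] rs=7 = R7
+0x02: fe cf ⇒ word 0xcffe (little)
  op=0xcffe>>10=0x33 ⇒ jsr (J)
  [9:0] imm=1022 (s10→-2) = #-2
+0x04: a3 83 ⇒ word 0x83a3 (little)
  op=0x83a3>>10=0x20 ⇒ sbi (RI)
  [9:7] rd=7 = R7
  [6:0] imm=35 = #35
+0x06: 58 e5 ⇒ word 0xe558 (little)
  op=0xe558>>10=0x39 ⇒ addi (RI)
  [9:7] rd=2 = R2
  [6:0] imm=88 = #88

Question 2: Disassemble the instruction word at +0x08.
jsr #-6

+0x08: fa cf ⇒ word 0xcffa (little)
  op=0xcffa>>10=0x33 ⇒ jsr (J)
  imm: (w>>0)&0x3ff=0x3fa (s10→-6) → #-6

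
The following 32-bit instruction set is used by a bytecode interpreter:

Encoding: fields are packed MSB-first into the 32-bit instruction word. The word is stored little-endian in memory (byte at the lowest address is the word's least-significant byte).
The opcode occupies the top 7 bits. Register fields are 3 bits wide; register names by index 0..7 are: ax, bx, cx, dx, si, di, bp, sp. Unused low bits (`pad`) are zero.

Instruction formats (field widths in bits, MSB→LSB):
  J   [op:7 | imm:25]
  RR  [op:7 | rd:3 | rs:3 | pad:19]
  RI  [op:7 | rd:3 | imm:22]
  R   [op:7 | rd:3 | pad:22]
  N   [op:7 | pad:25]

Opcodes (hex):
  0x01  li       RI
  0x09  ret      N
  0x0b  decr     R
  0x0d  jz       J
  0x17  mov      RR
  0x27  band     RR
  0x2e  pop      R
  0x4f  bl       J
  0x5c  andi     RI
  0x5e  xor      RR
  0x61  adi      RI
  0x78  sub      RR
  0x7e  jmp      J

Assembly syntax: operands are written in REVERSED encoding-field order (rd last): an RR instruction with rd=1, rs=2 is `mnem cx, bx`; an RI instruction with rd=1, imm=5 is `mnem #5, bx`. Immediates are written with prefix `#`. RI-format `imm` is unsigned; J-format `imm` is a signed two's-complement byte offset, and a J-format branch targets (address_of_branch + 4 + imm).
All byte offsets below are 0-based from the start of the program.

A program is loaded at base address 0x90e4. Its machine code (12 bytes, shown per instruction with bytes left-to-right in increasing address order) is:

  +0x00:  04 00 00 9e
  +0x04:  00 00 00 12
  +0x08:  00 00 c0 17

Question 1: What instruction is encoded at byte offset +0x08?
decr sp

+0x08: 00 00 c0 17 ⇒ word 0x17c00000 (little)
  opcode bits[31:25]=0xb: decr/R
  rd: (w>>22)&0x7=0x7 → sp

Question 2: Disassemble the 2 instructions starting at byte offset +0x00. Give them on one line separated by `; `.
bl #4; ret

off 0x00: read 04 00 00 9e as little → 0x9e000004
  op=0x9e000004>>25=0x4f ⇒ bl (J)
  [24:0] imm=4 = #4
off 0x04: read 00 00 00 12 as little → 0x12000000
  op=0x12000000>>25=0x9 ⇒ ret (N)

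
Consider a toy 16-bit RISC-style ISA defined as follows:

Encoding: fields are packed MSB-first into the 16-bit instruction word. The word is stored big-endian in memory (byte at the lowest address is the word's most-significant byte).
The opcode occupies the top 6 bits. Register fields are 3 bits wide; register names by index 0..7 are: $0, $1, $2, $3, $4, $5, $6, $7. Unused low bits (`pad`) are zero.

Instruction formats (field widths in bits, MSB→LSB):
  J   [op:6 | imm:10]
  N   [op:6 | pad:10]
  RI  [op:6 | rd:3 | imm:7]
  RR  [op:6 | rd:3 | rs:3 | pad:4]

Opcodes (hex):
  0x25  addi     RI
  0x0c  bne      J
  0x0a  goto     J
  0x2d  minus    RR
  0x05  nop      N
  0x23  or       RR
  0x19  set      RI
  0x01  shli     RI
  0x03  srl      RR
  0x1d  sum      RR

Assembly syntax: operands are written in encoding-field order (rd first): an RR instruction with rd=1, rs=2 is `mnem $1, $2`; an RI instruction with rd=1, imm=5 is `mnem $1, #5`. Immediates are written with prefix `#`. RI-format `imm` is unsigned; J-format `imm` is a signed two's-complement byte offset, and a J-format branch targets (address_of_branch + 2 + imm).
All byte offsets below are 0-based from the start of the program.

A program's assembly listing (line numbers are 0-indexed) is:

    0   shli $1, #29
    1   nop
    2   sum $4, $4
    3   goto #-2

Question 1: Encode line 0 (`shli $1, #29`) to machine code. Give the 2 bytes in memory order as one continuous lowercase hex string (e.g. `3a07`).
line 0 (shli): pack op=0x1:6|rd=1:3|imm=29:7 = 0x049d; big→ 04 9d

049d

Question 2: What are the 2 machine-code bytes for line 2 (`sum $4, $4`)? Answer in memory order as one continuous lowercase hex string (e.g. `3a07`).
L2: sum op=0x1d:6|rd=4:3|rs=4:3|pad=0:4 ⇒ 0x7640 ⇒ big 76 40

7640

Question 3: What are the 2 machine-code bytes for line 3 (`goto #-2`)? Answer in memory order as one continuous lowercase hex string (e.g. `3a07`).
2bfe

line 3 (goto): pack op=0xa:6|imm=-2:10 = 0x2bfe; big→ 2b fe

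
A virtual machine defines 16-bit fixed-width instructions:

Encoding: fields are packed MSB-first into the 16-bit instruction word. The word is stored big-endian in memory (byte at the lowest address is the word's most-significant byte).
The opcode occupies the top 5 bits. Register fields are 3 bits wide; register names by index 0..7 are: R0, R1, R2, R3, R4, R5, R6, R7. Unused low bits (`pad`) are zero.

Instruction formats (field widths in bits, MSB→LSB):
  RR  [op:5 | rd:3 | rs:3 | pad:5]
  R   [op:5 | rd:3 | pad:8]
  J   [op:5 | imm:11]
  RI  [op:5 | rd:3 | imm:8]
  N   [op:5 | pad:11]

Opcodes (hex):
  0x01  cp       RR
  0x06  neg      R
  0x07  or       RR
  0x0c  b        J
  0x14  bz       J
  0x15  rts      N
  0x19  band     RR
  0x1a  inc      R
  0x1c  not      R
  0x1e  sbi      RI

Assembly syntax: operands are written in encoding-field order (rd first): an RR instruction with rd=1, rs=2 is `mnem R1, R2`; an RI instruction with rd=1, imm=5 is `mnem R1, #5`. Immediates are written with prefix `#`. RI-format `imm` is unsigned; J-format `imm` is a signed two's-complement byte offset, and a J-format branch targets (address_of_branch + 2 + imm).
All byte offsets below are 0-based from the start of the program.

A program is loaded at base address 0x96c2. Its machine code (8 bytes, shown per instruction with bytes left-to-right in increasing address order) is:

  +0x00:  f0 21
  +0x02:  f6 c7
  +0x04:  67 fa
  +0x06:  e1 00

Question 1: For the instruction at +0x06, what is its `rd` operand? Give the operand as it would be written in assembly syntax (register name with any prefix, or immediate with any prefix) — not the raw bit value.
@+06  big-endian(e1 00) = 0xe100
  op=0xe100>>11=0x1c ⇒ not (R)
  rd: (w>>8)&0x7=0x1 → R1

R1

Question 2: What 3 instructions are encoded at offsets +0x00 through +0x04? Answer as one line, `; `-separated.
+0x00: f0 21 ⇒ word 0xf021 (big)
  opcode bits[15:11]=0x1e: sbi/RI
  [10:8] rd=0 = R0
  [7:0] imm=33 = #33
+0x02: f6 c7 ⇒ word 0xf6c7 (big)
  opcode bits[15:11]=0x1e: sbi/RI
  [10:8] rd=6 = R6
  [7:0] imm=199 = #199
+0x04: 67 fa ⇒ word 0x67fa (big)
  opcode bits[15:11]=0xc: b/J
  [10:0] imm=2042 (s11→-6) = #-6

sbi R0, #33; sbi R6, #199; b #-6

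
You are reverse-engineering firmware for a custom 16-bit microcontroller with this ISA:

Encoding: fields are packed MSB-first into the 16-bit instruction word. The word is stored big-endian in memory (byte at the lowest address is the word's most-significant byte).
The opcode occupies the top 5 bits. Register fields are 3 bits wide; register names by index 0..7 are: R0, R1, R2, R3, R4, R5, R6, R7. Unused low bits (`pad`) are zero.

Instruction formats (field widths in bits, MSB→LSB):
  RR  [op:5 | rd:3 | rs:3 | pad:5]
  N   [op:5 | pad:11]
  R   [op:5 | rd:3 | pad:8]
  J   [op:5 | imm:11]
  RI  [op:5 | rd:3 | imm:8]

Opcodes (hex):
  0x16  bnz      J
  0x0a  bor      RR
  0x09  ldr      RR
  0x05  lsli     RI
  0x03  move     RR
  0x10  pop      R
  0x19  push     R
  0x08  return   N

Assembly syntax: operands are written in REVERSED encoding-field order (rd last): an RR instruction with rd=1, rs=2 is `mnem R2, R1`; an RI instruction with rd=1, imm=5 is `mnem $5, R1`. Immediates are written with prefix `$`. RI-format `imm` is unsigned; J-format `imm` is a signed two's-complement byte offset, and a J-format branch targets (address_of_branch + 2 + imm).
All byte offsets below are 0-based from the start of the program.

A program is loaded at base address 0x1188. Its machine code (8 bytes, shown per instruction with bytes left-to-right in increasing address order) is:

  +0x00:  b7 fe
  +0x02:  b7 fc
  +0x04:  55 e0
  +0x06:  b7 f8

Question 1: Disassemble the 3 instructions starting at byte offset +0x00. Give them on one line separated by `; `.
@+00  big-endian(b7 fe) = 0xb7fe
  opcode bits[15:11]=0x16: bnz/J
  imm: (w>>0)&0x7ff=0x7fe (s11→-2) → $-2
@+02  big-endian(b7 fc) = 0xb7fc
  opcode bits[15:11]=0x16: bnz/J
  imm: (w>>0)&0x7ff=0x7fc (s11→-4) → $-4
@+04  big-endian(55 e0) = 0x55e0
  opcode bits[15:11]=0xa: bor/RR
  rd: (w>>8)&0x7=0x5 → R5
  rs: (w>>5)&0x7=0x7 → R7

bnz $-2; bnz $-4; bor R7, R5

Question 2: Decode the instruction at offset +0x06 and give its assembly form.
off 0x06: read b7 f8 as big → 0xb7f8
  opcode bits[15:11]=0x16: bnz/J
  [10:0] imm=2040 (s11→-8) = $-8

bnz $-8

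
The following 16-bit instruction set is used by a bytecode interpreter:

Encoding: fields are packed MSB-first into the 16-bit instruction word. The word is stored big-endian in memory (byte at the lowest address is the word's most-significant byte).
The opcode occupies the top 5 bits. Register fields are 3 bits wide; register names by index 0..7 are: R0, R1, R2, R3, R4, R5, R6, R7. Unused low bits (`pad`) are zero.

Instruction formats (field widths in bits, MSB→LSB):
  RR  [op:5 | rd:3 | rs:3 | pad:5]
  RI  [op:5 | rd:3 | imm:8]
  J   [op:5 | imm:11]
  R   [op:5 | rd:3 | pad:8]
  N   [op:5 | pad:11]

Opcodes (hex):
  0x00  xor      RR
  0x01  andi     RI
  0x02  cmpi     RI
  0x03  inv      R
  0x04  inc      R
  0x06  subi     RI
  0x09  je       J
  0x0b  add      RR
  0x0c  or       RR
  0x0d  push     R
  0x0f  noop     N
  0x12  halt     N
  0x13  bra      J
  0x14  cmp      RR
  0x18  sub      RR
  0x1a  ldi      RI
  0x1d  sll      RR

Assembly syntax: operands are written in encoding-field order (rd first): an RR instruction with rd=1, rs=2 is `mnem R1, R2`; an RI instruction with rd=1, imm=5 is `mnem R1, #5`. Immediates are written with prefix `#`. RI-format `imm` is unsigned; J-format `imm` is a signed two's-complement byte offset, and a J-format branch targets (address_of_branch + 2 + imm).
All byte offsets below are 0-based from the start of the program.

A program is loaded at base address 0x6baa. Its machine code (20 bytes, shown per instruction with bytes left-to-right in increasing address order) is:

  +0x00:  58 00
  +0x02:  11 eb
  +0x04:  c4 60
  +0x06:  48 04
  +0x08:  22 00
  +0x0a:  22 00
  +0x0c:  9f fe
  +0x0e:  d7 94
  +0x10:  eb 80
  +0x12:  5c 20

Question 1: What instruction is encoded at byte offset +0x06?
je #4

off 0x06: read 48 04 as big → 0x4804
  op=0x4804>>11=0x9 ⇒ je (J)
  imm@[10:0]=0x4 ⇒ #4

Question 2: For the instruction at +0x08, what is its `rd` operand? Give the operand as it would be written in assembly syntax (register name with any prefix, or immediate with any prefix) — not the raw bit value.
R2

+0x08: 22 00 ⇒ word 0x2200 (big)
  opcode bits[15:11]=0x4: inc/R
  [10:8] rd=2 = R2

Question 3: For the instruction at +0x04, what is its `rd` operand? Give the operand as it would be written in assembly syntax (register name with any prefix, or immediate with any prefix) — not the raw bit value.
R4

+0x04: c4 60 ⇒ word 0xc460 (big)
  opcode bits[15:11]=0x18: sub/RR
  [10:8] rd=4 = R4
  [7:5] rs=3 = R3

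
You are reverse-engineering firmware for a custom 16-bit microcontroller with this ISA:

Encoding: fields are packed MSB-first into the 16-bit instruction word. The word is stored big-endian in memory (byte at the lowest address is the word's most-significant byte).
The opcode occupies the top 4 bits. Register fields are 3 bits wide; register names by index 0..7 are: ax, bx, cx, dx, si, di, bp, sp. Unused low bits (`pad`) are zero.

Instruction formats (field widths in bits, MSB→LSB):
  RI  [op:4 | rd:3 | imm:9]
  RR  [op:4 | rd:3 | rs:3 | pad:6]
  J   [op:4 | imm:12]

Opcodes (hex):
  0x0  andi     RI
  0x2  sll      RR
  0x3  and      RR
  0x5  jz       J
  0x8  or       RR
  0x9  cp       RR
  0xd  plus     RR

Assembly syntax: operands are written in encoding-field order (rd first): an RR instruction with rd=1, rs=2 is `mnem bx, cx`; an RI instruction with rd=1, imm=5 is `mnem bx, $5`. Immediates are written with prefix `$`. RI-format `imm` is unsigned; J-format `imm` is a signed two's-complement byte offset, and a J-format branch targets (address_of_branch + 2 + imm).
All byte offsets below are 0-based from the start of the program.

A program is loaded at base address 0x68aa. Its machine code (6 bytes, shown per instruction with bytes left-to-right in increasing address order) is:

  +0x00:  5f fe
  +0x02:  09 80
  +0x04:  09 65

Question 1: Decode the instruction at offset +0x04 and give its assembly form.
andi si, $357

[04] 09 65 → 0x0965
  op=0x0965>>12=0x0 ⇒ andi (RI)
  rd@[11:9]=0x4 ⇒ si
  imm@[8:0]=0x165 ⇒ $357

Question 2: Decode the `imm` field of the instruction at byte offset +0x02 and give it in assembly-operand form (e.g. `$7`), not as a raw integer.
off 0x02: read 09 80 as big → 0x0980
  op=0x0980>>12=0x0 ⇒ andi (RI)
  rd: (w>>9)&0x7=0x4 → si
  imm: (w>>0)&0x1ff=0x180 → $384

$384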